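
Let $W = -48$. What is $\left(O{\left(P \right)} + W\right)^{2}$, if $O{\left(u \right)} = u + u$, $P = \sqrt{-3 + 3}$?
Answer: $2304$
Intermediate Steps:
$P = 0$ ($P = \sqrt{0} = 0$)
$O{\left(u \right)} = 2 u$
$\left(O{\left(P \right)} + W\right)^{2} = \left(2 \cdot 0 - 48\right)^{2} = \left(0 - 48\right)^{2} = \left(-48\right)^{2} = 2304$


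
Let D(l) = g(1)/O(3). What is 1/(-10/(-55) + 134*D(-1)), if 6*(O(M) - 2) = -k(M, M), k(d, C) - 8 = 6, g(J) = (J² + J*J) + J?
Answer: -11/13264 ≈ -0.00082931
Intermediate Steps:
g(J) = J + 2*J² (g(J) = (J² + J²) + J = 2*J² + J = J + 2*J²)
k(d, C) = 14 (k(d, C) = 8 + 6 = 14)
O(M) = -⅓ (O(M) = 2 + (-1*14)/6 = 2 + (⅙)*(-14) = 2 - 7/3 = -⅓)
D(l) = -9 (D(l) = (1*(1 + 2*1))/(-⅓) = (1*(1 + 2))*(-3) = (1*3)*(-3) = 3*(-3) = -9)
1/(-10/(-55) + 134*D(-1)) = 1/(-10/(-55) + 134*(-9)) = 1/(-10*(-1/55) - 1206) = 1/(2/11 - 1206) = 1/(-13264/11) = -11/13264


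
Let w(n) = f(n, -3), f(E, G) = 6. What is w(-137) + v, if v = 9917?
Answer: 9923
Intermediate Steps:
w(n) = 6
w(-137) + v = 6 + 9917 = 9923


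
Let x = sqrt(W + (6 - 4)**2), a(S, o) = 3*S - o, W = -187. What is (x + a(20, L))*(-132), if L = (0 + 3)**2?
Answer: -6732 - 132*I*sqrt(183) ≈ -6732.0 - 1785.7*I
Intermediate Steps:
L = 9 (L = 3**2 = 9)
a(S, o) = -o + 3*S
x = I*sqrt(183) (x = sqrt(-187 + (6 - 4)**2) = sqrt(-187 + 2**2) = sqrt(-187 + 4) = sqrt(-183) = I*sqrt(183) ≈ 13.528*I)
(x + a(20, L))*(-132) = (I*sqrt(183) + (-1*9 + 3*20))*(-132) = (I*sqrt(183) + (-9 + 60))*(-132) = (I*sqrt(183) + 51)*(-132) = (51 + I*sqrt(183))*(-132) = -6732 - 132*I*sqrt(183)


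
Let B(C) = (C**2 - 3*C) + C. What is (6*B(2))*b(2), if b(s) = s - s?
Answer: 0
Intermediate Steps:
B(C) = C**2 - 2*C
b(s) = 0
(6*B(2))*b(2) = (6*(2*(-2 + 2)))*0 = (6*(2*0))*0 = (6*0)*0 = 0*0 = 0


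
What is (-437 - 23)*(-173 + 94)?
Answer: 36340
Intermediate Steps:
(-437 - 23)*(-173 + 94) = -460*(-79) = 36340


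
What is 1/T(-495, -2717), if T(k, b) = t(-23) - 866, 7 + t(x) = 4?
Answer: -1/869 ≈ -0.0011507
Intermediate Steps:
t(x) = -3 (t(x) = -7 + 4 = -3)
T(k, b) = -869 (T(k, b) = -3 - 866 = -869)
1/T(-495, -2717) = 1/(-869) = -1/869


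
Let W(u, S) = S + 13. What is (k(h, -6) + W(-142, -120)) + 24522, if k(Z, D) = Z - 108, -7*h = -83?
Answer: 170232/7 ≈ 24319.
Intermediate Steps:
h = 83/7 (h = -1/7*(-83) = 83/7 ≈ 11.857)
k(Z, D) = -108 + Z
W(u, S) = 13 + S
(k(h, -6) + W(-142, -120)) + 24522 = ((-108 + 83/7) + (13 - 120)) + 24522 = (-673/7 - 107) + 24522 = -1422/7 + 24522 = 170232/7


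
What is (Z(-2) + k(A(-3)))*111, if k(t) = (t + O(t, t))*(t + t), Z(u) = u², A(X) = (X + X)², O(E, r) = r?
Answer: 575868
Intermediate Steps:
A(X) = 4*X² (A(X) = (2*X)² = 4*X²)
k(t) = 4*t² (k(t) = (t + t)*(t + t) = (2*t)*(2*t) = 4*t²)
(Z(-2) + k(A(-3)))*111 = ((-2)² + 4*(4*(-3)²)²)*111 = (4 + 4*(4*9)²)*111 = (4 + 4*36²)*111 = (4 + 4*1296)*111 = (4 + 5184)*111 = 5188*111 = 575868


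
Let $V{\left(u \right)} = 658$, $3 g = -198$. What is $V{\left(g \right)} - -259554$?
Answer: $260212$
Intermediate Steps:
$g = -66$ ($g = \frac{1}{3} \left(-198\right) = -66$)
$V{\left(g \right)} - -259554 = 658 - -259554 = 658 + 259554 = 260212$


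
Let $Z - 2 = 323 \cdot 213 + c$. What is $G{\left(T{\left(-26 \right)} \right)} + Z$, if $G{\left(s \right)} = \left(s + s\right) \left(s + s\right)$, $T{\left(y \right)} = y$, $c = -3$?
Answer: $71502$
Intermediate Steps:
$Z = 68798$ ($Z = 2 + \left(323 \cdot 213 - 3\right) = 2 + \left(68799 - 3\right) = 2 + 68796 = 68798$)
$G{\left(s \right)} = 4 s^{2}$ ($G{\left(s \right)} = 2 s 2 s = 4 s^{2}$)
$G{\left(T{\left(-26 \right)} \right)} + Z = 4 \left(-26\right)^{2} + 68798 = 4 \cdot 676 + 68798 = 2704 + 68798 = 71502$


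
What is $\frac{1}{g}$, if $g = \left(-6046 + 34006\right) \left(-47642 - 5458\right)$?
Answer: $- \frac{1}{1484676000} \approx -6.7355 \cdot 10^{-10}$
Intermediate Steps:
$g = -1484676000$ ($g = 27960 \left(-53100\right) = -1484676000$)
$\frac{1}{g} = \frac{1}{-1484676000} = - \frac{1}{1484676000}$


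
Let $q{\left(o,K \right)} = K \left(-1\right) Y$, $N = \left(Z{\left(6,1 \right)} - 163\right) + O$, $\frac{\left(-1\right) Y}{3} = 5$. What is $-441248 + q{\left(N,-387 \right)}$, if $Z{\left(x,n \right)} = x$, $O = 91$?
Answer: $-447053$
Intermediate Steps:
$Y = -15$ ($Y = \left(-3\right) 5 = -15$)
$N = -66$ ($N = \left(6 - 163\right) + 91 = -157 + 91 = -66$)
$q{\left(o,K \right)} = 15 K$ ($q{\left(o,K \right)} = K \left(-1\right) \left(-15\right) = - K \left(-15\right) = 15 K$)
$-441248 + q{\left(N,-387 \right)} = -441248 + 15 \left(-387\right) = -441248 - 5805 = -447053$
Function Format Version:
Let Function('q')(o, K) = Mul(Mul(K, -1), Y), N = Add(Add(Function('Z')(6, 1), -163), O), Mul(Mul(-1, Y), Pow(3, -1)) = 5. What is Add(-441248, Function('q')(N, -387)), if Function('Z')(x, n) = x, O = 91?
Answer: -447053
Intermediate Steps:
Y = -15 (Y = Mul(-3, 5) = -15)
N = -66 (N = Add(Add(6, -163), 91) = Add(-157, 91) = -66)
Function('q')(o, K) = Mul(15, K) (Function('q')(o, K) = Mul(Mul(K, -1), -15) = Mul(Mul(-1, K), -15) = Mul(15, K))
Add(-441248, Function('q')(N, -387)) = Add(-441248, Mul(15, -387)) = Add(-441248, -5805) = -447053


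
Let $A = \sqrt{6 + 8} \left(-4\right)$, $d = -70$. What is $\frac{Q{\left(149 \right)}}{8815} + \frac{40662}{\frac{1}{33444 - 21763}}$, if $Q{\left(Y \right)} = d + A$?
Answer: $\frac{837377085172}{1763} - \frac{4 \sqrt{14}}{8815} \approx 4.7497 \cdot 10^{8}$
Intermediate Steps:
$A = - 4 \sqrt{14}$ ($A = \sqrt{14} \left(-4\right) = - 4 \sqrt{14} \approx -14.967$)
$Q{\left(Y \right)} = -70 - 4 \sqrt{14}$
$\frac{Q{\left(149 \right)}}{8815} + \frac{40662}{\frac{1}{33444 - 21763}} = \frac{-70 - 4 \sqrt{14}}{8815} + \frac{40662}{\frac{1}{33444 - 21763}} = \left(-70 - 4 \sqrt{14}\right) \frac{1}{8815} + \frac{40662}{\frac{1}{11681}} = \left(- \frac{14}{1763} - \frac{4 \sqrt{14}}{8815}\right) + 40662 \frac{1}{\frac{1}{11681}} = \left(- \frac{14}{1763} - \frac{4 \sqrt{14}}{8815}\right) + 40662 \cdot 11681 = \left(- \frac{14}{1763} - \frac{4 \sqrt{14}}{8815}\right) + 474972822 = \frac{837377085172}{1763} - \frac{4 \sqrt{14}}{8815}$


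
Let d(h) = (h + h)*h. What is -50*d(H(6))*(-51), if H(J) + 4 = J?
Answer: 20400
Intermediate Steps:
H(J) = -4 + J
d(h) = 2*h² (d(h) = (2*h)*h = 2*h²)
-50*d(H(6))*(-51) = -100*(-4 + 6)²*(-51) = -100*2²*(-51) = -100*4*(-51) = -50*8*(-51) = -400*(-51) = 20400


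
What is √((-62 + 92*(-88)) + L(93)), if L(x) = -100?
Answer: I*√8258 ≈ 90.874*I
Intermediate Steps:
√((-62 + 92*(-88)) + L(93)) = √((-62 + 92*(-88)) - 100) = √((-62 - 8096) - 100) = √(-8158 - 100) = √(-8258) = I*√8258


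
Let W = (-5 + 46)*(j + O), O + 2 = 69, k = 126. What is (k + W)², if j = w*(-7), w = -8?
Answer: 26718561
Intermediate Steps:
O = 67 (O = -2 + 69 = 67)
j = 56 (j = -8*(-7) = 56)
W = 5043 (W = (-5 + 46)*(56 + 67) = 41*123 = 5043)
(k + W)² = (126 + 5043)² = 5169² = 26718561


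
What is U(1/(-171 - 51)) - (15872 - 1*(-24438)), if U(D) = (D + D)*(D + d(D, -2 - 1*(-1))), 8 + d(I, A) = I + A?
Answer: -496658510/12321 ≈ -40310.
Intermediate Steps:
d(I, A) = -8 + A + I (d(I, A) = -8 + (I + A) = -8 + (A + I) = -8 + A + I)
U(D) = 2*D*(-9 + 2*D) (U(D) = (D + D)*(D + (-8 + (-2 - 1*(-1)) + D)) = (2*D)*(D + (-8 + (-2 + 1) + D)) = (2*D)*(D + (-8 - 1 + D)) = (2*D)*(D + (-9 + D)) = (2*D)*(-9 + 2*D) = 2*D*(-9 + 2*D))
U(1/(-171 - 51)) - (15872 - 1*(-24438)) = 2*(-9 + 2/(-171 - 51))/(-171 - 51) - (15872 - 1*(-24438)) = 2*(-9 + 2/(-222))/(-222) - (15872 + 24438) = 2*(-1/222)*(-9 + 2*(-1/222)) - 1*40310 = 2*(-1/222)*(-9 - 1/111) - 40310 = 2*(-1/222)*(-1000/111) - 40310 = 1000/12321 - 40310 = -496658510/12321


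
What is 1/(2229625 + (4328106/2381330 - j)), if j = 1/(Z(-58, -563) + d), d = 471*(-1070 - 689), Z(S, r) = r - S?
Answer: 987054141010/2200762383137564597 ≈ 4.4851e-7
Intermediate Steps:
d = -828489 (d = 471*(-1759) = -828489)
j = -1/828994 (j = 1/((-563 - 1*(-58)) - 828489) = 1/((-563 + 58) - 828489) = 1/(-505 - 828489) = 1/(-828994) = -1/828994 ≈ -1.2063e-6)
1/(2229625 + (4328106/2381330 - j)) = 1/(2229625 + (4328106/2381330 - 1*(-1/828994))) = 1/(2229625 + (4328106*(1/2381330) + 1/828994)) = 1/(2229625 + (2164053/1190665 + 1/828994)) = 1/(2229625 + 1793988143347/987054141010) = 1/(2200762383137564597/987054141010) = 987054141010/2200762383137564597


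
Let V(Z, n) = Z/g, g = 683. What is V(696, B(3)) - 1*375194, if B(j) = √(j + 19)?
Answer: -256256806/683 ≈ -3.7519e+5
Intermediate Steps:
B(j) = √(19 + j)
V(Z, n) = Z/683
V(696, B(3)) - 1*375194 = (1/683)*696 - 1*375194 = 696/683 - 375194 = -256256806/683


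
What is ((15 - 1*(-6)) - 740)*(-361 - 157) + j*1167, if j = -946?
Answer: -731540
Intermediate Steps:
((15 - 1*(-6)) - 740)*(-361 - 157) + j*1167 = ((15 - 1*(-6)) - 740)*(-361 - 157) - 946*1167 = ((15 + 6) - 740)*(-518) - 1103982 = (21 - 740)*(-518) - 1103982 = -719*(-518) - 1103982 = 372442 - 1103982 = -731540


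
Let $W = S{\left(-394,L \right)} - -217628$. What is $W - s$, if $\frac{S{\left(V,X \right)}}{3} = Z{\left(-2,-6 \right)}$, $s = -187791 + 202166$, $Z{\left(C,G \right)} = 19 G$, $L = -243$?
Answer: $202911$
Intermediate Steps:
$s = 14375$
$S{\left(V,X \right)} = -342$ ($S{\left(V,X \right)} = 3 \cdot 19 \left(-6\right) = 3 \left(-114\right) = -342$)
$W = 217286$ ($W = -342 - -217628 = -342 + 217628 = 217286$)
$W - s = 217286 - 14375 = 202911$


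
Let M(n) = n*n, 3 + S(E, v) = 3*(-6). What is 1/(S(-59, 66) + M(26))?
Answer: 1/655 ≈ 0.0015267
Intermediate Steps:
S(E, v) = -21 (S(E, v) = -3 + 3*(-6) = -3 - 18 = -21)
M(n) = n²
1/(S(-59, 66) + M(26)) = 1/(-21 + 26²) = 1/(-21 + 676) = 1/655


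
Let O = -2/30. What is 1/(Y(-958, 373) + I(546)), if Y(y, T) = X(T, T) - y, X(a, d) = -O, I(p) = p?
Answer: 15/22561 ≈ 0.00066486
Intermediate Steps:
O = -1/15 (O = -2*1/30 = -1/15 ≈ -0.066667)
X(a, d) = 1/15 (X(a, d) = -1*(-1/15) = 1/15)
Y(y, T) = 1/15 - y
1/(Y(-958, 373) + I(546)) = 1/((1/15 - 1*(-958)) + 546) = 1/((1/15 + 958) + 546) = 1/(14371/15 + 546) = 1/(22561/15) = 15/22561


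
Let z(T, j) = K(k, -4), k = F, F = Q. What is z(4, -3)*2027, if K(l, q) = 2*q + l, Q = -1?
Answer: -18243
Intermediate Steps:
F = -1
k = -1
K(l, q) = l + 2*q
z(T, j) = -9 (z(T, j) = -1 + 2*(-4) = -1 - 8 = -9)
z(4, -3)*2027 = -9*2027 = -18243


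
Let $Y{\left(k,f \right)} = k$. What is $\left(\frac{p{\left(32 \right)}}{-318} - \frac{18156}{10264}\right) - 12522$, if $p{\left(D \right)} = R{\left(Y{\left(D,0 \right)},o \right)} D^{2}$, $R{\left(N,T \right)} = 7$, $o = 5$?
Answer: $- \frac{5118819113}{407994} \approx -12546.0$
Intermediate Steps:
$p{\left(D \right)} = 7 D^{2}$
$\left(\frac{p{\left(32 \right)}}{-318} - \frac{18156}{10264}\right) - 12522 = \left(\frac{7 \cdot 32^{2}}{-318} - \frac{18156}{10264}\right) - 12522 = \left(7 \cdot 1024 \left(- \frac{1}{318}\right) - \frac{4539}{2566}\right) - 12522 = \left(7168 \left(- \frac{1}{318}\right) - \frac{4539}{2566}\right) - 12522 = \left(- \frac{3584}{159} - \frac{4539}{2566}\right) - 12522 = - \frac{9918245}{407994} - 12522 = - \frac{5118819113}{407994}$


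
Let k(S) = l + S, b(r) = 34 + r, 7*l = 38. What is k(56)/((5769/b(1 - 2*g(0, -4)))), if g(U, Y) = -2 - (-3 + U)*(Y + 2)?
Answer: 7310/13461 ≈ 0.54305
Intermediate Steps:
l = 38/7 (l = (1/7)*38 = 38/7 ≈ 5.4286)
g(U, Y) = -2 - (-3 + U)*(2 + Y)
k(S) = 38/7 + S
k(56)/((5769/b(1 - 2*g(0, -4)))) = (38/7 + 56)/((5769/(34 + (1 - 2*(4 - 2*0 + 3*(-4) - 1*0*(-4)))))) = 430/(7*((5769/(34 + (1 - 2*(4 + 0 - 12 + 0)))))) = 430/(7*((5769/(34 + (1 - 2*(-8)))))) = 430/(7*((5769/(34 + (1 + 16))))) = 430/(7*((5769/(34 + 17)))) = 430/(7*((5769/51))) = 430/(7*((5769*(1/51)))) = 430/(7*(1923/17)) = (430/7)*(17/1923) = 7310/13461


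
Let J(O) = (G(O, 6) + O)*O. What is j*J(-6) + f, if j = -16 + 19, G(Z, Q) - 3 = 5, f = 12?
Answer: -24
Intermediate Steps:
G(Z, Q) = 8 (G(Z, Q) = 3 + 5 = 8)
j = 3
J(O) = O*(8 + O) (J(O) = (8 + O)*O = O*(8 + O))
j*J(-6) + f = 3*(-6*(8 - 6)) + 12 = 3*(-6*2) + 12 = 3*(-12) + 12 = -36 + 12 = -24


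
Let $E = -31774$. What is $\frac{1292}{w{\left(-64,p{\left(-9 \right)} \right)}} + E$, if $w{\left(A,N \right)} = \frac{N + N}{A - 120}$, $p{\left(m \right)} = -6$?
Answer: $- \frac{35890}{3} \approx -11963.0$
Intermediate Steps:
$w{\left(A,N \right)} = \frac{2 N}{-120 + A}$
$\frac{1292}{w{\left(-64,p{\left(-9 \right)} \right)}} + E = \frac{1292}{2 \left(-6\right) \frac{1}{-120 - 64}} - 31774 = \frac{1292}{2 \left(-6\right) \frac{1}{-184}} - 31774 = \frac{1292}{2 \left(-6\right) \left(- \frac{1}{184}\right)} - 31774 = \frac{1292}{\frac{3}{46}} - 31774 = 1292 \cdot \frac{46}{3} - 31774 = \frac{59432}{3} - 31774 = - \frac{35890}{3}$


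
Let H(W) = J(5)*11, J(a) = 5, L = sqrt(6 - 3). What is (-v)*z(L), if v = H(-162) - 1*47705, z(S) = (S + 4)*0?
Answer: 0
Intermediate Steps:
L = sqrt(3) ≈ 1.7320
z(S) = 0 (z(S) = (4 + S)*0 = 0)
H(W) = 55 (H(W) = 5*11 = 55)
v = -47650 (v = 55 - 1*47705 = 55 - 47705 = -47650)
(-v)*z(L) = -1*(-47650)*0 = 47650*0 = 0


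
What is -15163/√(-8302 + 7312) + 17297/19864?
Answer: 17297/19864 + 15163*I*√110/330 ≈ 0.87077 + 481.91*I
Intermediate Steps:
-15163/√(-8302 + 7312) + 17297/19864 = -15163*(-I*√110/330) + 17297*(1/19864) = -15163*(-I*√110/330) + 17297/19864 = -(-15163)*I*√110/330 + 17297/19864 = 15163*I*√110/330 + 17297/19864 = 17297/19864 + 15163*I*√110/330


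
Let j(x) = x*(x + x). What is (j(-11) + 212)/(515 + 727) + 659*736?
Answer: 301200131/621 ≈ 4.8502e+5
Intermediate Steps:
j(x) = 2*x**2 (j(x) = x*(2*x) = 2*x**2)
(j(-11) + 212)/(515 + 727) + 659*736 = (2*(-11)**2 + 212)/(515 + 727) + 659*736 = (2*121 + 212)/1242 + 485024 = (242 + 212)*(1/1242) + 485024 = 454*(1/1242) + 485024 = 227/621 + 485024 = 301200131/621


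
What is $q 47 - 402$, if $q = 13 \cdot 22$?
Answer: $13040$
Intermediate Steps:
$q = 286$
$q 47 - 402 = 286 \cdot 47 - 402 = 13442 - 402 = 13040$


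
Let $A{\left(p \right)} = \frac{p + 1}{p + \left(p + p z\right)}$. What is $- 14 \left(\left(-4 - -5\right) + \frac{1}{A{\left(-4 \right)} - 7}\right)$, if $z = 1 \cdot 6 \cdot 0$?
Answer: $- \frac{630}{53} \approx -11.887$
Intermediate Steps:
$z = 0$ ($z = 6 \cdot 0 = 0$)
$A{\left(p \right)} = \frac{1 + p}{2 p}$ ($A{\left(p \right)} = \frac{p + 1}{p + \left(p + p 0\right)} = \frac{1 + p}{p + \left(p + 0\right)} = \frac{1 + p}{p + p} = \frac{1 + p}{2 p}$)
$- 14 \left(\left(-4 - -5\right) + \frac{1}{A{\left(-4 \right)} - 7}\right) = - 14 \left(\left(-4 - -5\right) + \frac{1}{\frac{1 - 4}{2 \left(-4\right)} - 7}\right) = - 14 \left(\left(-4 + 5\right) + \frac{1}{\frac{1}{2} \left(- \frac{1}{4}\right) \left(-3\right) - 7}\right) = - 14 \left(1 + \frac{1}{\frac{3}{8} - 7}\right) = - 14 \left(1 + \frac{1}{- \frac{53}{8}}\right) = - 14 \left(1 - \frac{8}{53}\right) = \left(-14\right) \frac{45}{53} = - \frac{630}{53}$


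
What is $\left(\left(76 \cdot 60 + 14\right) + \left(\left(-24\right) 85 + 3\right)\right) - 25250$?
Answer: $-22713$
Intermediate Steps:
$\left(\left(76 \cdot 60 + 14\right) + \left(\left(-24\right) 85 + 3\right)\right) - 25250 = \left(\left(4560 + 14\right) + \left(-2040 + 3\right)\right) - 25250 = \left(4574 - 2037\right) - 25250 = 2537 - 25250 = -22713$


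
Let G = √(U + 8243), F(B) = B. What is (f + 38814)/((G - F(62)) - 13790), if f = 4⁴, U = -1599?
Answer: -27059882/9593563 - 3907*√1661/9593563 ≈ -2.8372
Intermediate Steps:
G = 2*√1661 (G = √(-1599 + 8243) = √6644 = 2*√1661 ≈ 81.511)
f = 256
(f + 38814)/((G - F(62)) - 13790) = (256 + 38814)/((2*√1661 - 1*62) - 13790) = 39070/((2*√1661 - 62) - 13790) = 39070/((-62 + 2*√1661) - 13790) = 39070/(-13852 + 2*√1661)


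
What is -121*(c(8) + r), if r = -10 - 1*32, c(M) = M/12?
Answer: 15004/3 ≈ 5001.3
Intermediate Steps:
c(M) = M/12 (c(M) = M*(1/12) = M/12)
r = -42 (r = -10 - 32 = -42)
-121*(c(8) + r) = -121*((1/12)*8 - 42) = -121*(⅔ - 42) = -121*(-124/3) = 15004/3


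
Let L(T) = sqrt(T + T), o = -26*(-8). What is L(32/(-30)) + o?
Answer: 208 + 4*I*sqrt(30)/15 ≈ 208.0 + 1.4606*I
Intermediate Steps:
o = 208
L(T) = sqrt(2)*sqrt(T) (L(T) = sqrt(2*T) = sqrt(2)*sqrt(T))
L(32/(-30)) + o = sqrt(2)*sqrt(32/(-30)) + 208 = sqrt(2)*sqrt(32*(-1/30)) + 208 = sqrt(2)*sqrt(-16/15) + 208 = sqrt(2)*(4*I*sqrt(15)/15) + 208 = 4*I*sqrt(30)/15 + 208 = 208 + 4*I*sqrt(30)/15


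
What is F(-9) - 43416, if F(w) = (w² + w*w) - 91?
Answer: -43345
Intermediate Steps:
F(w) = -91 + 2*w² (F(w) = (w² + w²) - 91 = 2*w² - 91 = -91 + 2*w²)
F(-9) - 43416 = (-91 + 2*(-9)²) - 43416 = (-91 + 2*81) - 43416 = (-91 + 162) - 43416 = 71 - 43416 = -43345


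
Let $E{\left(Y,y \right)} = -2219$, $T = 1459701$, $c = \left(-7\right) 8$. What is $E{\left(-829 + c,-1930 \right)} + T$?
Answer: $1457482$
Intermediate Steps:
$c = -56$
$E{\left(-829 + c,-1930 \right)} + T = -2219 + 1459701 = 1457482$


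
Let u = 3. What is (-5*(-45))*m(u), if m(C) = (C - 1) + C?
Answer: 1125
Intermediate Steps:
m(C) = -1 + 2*C (m(C) = (-1 + C) + C = -1 + 2*C)
(-5*(-45))*m(u) = (-5*(-45))*(-1 + 2*3) = 225*(-1 + 6) = 225*5 = 1125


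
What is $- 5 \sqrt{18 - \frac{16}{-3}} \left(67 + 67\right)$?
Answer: $- \frac{670 \sqrt{210}}{3} \approx -3236.4$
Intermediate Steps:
$- 5 \sqrt{18 - \frac{16}{-3}} \left(67 + 67\right) = - 5 \sqrt{18 - - \frac{16}{3}} \cdot 134 = - 5 \sqrt{18 + \frac{16}{3}} \cdot 134 = - 5 \sqrt{\frac{70}{3}} \cdot 134 = - 5 \frac{\sqrt{210}}{3} \cdot 134 = - \frac{5 \sqrt{210}}{3} \cdot 134 = - \frac{670 \sqrt{210}}{3}$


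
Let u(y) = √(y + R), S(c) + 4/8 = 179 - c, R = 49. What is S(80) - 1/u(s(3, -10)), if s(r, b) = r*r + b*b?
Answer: 197/2 - √158/158 ≈ 98.420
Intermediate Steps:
s(r, b) = b² + r² (s(r, b) = r² + b² = b² + r²)
S(c) = 357/2 - c (S(c) = -½ + (179 - c) = 357/2 - c)
u(y) = √(49 + y) (u(y) = √(y + 49) = √(49 + y))
S(80) - 1/u(s(3, -10)) = (357/2 - 1*80) - 1/(√(49 + ((-10)² + 3²))) = (357/2 - 80) - 1/(√(49 + (100 + 9))) = 197/2 - 1/(√(49 + 109)) = 197/2 - 1/(√158) = 197/2 - √158/158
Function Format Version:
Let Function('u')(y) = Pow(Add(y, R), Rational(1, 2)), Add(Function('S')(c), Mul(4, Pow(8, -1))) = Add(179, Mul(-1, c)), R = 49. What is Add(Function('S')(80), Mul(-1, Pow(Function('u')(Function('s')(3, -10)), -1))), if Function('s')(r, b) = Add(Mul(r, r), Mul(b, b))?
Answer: Add(Rational(197, 2), Mul(Rational(-1, 158), Pow(158, Rational(1, 2)))) ≈ 98.420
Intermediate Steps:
Function('s')(r, b) = Add(Pow(b, 2), Pow(r, 2)) (Function('s')(r, b) = Add(Pow(r, 2), Pow(b, 2)) = Add(Pow(b, 2), Pow(r, 2)))
Function('S')(c) = Add(Rational(357, 2), Mul(-1, c)) (Function('S')(c) = Add(Rational(-1, 2), Add(179, Mul(-1, c))) = Add(Rational(357, 2), Mul(-1, c)))
Function('u')(y) = Pow(Add(49, y), Rational(1, 2)) (Function('u')(y) = Pow(Add(y, 49), Rational(1, 2)) = Pow(Add(49, y), Rational(1, 2)))
Add(Function('S')(80), Mul(-1, Pow(Function('u')(Function('s')(3, -10)), -1))) = Add(Add(Rational(357, 2), Mul(-1, 80)), Mul(-1, Pow(Pow(Add(49, Add(Pow(-10, 2), Pow(3, 2))), Rational(1, 2)), -1))) = Add(Add(Rational(357, 2), -80), Mul(-1, Pow(Pow(Add(49, Add(100, 9)), Rational(1, 2)), -1))) = Add(Rational(197, 2), Mul(-1, Pow(Pow(Add(49, 109), Rational(1, 2)), -1))) = Add(Rational(197, 2), Mul(-1, Pow(Pow(158, Rational(1, 2)), -1))) = Add(Rational(197, 2), Mul(-1, Mul(Rational(1, 158), Pow(158, Rational(1, 2))))) = Add(Rational(197, 2), Mul(Rational(-1, 158), Pow(158, Rational(1, 2))))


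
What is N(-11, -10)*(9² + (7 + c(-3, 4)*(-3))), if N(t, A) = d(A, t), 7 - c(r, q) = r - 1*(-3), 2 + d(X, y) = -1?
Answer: -201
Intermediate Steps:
d(X, y) = -3 (d(X, y) = -2 - 1 = -3)
c(r, q) = 4 - r (c(r, q) = 7 - (r - 1*(-3)) = 7 - (r + 3) = 7 - (3 + r) = 7 + (-3 - r) = 4 - r)
N(t, A) = -3
N(-11, -10)*(9² + (7 + c(-3, 4)*(-3))) = -3*(9² + (7 + (4 - 1*(-3))*(-3))) = -3*(81 + (7 + (4 + 3)*(-3))) = -3*(81 + (7 + 7*(-3))) = -3*(81 + (7 - 21)) = -3*(81 - 14) = -3*67 = -201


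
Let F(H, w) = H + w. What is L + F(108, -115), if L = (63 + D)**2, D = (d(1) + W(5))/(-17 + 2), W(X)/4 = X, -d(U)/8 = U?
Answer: 96546/25 ≈ 3861.8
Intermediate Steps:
d(U) = -8*U
W(X) = 4*X
D = -4/5 (D = (-8*1 + 4*5)/(-17 + 2) = (-8 + 20)/(-15) = 12*(-1/15) = -4/5 ≈ -0.80000)
L = 96721/25 (L = (63 - 4/5)**2 = (311/5)**2 = 96721/25 ≈ 3868.8)
L + F(108, -115) = 96721/25 + (108 - 115) = 96721/25 - 7 = 96546/25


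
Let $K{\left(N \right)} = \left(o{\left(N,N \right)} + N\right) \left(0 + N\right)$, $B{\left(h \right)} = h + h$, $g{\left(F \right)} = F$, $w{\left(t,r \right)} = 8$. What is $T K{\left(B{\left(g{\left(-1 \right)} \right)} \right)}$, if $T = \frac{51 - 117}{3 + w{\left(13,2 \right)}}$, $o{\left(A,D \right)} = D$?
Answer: $-48$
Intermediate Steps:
$B{\left(h \right)} = 2 h$
$T = -6$ ($T = \frac{51 - 117}{3 + 8} = - \frac{66}{11} = \left(-66\right) \frac{1}{11} = -6$)
$K{\left(N \right)} = 2 N^{2}$ ($K{\left(N \right)} = \left(N + N\right) \left(0 + N\right) = 2 N N = 2 N^{2}$)
$T K{\left(B{\left(g{\left(-1 \right)} \right)} \right)} = - 6 \cdot 2 \left(2 \left(-1\right)\right)^{2} = - 6 \cdot 2 \left(-2\right)^{2} = - 6 \cdot 2 \cdot 4 = \left(-6\right) 8 = -48$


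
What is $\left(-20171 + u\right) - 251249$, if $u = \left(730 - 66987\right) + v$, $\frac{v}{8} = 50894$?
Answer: $69475$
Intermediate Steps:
$v = 407152$ ($v = 8 \cdot 50894 = 407152$)
$u = 340895$ ($u = \left(730 - 66987\right) + 407152 = -66257 + 407152 = 340895$)
$\left(-20171 + u\right) - 251249 = \left(-20171 + 340895\right) - 251249 = 320724 - 251249 = 69475$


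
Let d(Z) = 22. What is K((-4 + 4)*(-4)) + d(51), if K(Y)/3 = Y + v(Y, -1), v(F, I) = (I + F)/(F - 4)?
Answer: 91/4 ≈ 22.750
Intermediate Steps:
v(F, I) = (F + I)/(-4 + F)
K(Y) = 3*Y + 3*(-1 + Y)/(-4 + Y) (K(Y) = 3*(Y + (Y - 1)/(-4 + Y)) = 3*(Y + (-1 + Y)/(-4 + Y)) = 3*Y + 3*(-1 + Y)/(-4 + Y))
K((-4 + 4)*(-4)) + d(51) = 3*(-1 + ((-4 + 4)*(-4))² - 3*(-4 + 4)*(-4))/(-4 + (-4 + 4)*(-4)) + 22 = 3*(-1 + (0*(-4))² - 0*(-4))/(-4 + 0*(-4)) + 22 = 3*(-1 + 0² - 3*0)/(-4 + 0) + 22 = 3*(-1 + 0 + 0)/(-4) + 22 = 3*(-¼)*(-1) + 22 = ¾ + 22 = 91/4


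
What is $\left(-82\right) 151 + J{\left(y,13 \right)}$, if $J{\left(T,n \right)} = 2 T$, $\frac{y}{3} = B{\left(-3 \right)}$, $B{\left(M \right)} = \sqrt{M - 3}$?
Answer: $-12382 + 6 i \sqrt{6} \approx -12382.0 + 14.697 i$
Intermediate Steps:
$B{\left(M \right)} = \sqrt{-3 + M}$
$y = 3 i \sqrt{6}$ ($y = 3 \sqrt{-3 - 3} = 3 \sqrt{-6} = 3 i \sqrt{6} \approx 7.3485 i$)
$\left(-82\right) 151 + J{\left(y,13 \right)} = \left(-82\right) 151 + 2 \cdot 3 i \sqrt{6} = -12382 + 6 i \sqrt{6}$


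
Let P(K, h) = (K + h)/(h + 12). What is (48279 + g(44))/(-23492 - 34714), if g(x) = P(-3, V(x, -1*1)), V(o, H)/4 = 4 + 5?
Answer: -772475/931296 ≈ -0.82946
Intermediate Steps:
V(o, H) = 36 (V(o, H) = 4*(4 + 5) = 4*9 = 36)
P(K, h) = (K + h)/(12 + h)
g(x) = 11/16 (g(x) = (-3 + 36)/(12 + 36) = 33/48 = (1/48)*33 = 11/16)
(48279 + g(44))/(-23492 - 34714) = (48279 + 11/16)/(-23492 - 34714) = (772475/16)/(-58206) = (772475/16)*(-1/58206) = -772475/931296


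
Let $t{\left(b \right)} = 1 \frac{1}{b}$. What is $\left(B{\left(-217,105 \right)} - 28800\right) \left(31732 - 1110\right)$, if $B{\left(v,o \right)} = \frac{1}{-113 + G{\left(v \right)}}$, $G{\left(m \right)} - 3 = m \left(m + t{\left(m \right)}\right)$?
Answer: $- \frac{20716150448689}{23490} \approx -8.8191 \cdot 10^{8}$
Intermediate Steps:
$t{\left(b \right)} = \frac{1}{b}$
$G{\left(m \right)} = 3 + m \left(m + \frac{1}{m}\right)$
$B{\left(v,o \right)} = \frac{1}{-109 + v^{2}}$ ($B{\left(v,o \right)} = \frac{1}{-113 + \left(4 + v^{2}\right)} = \frac{1}{-109 + v^{2}}$)
$\left(B{\left(-217,105 \right)} - 28800\right) \left(31732 - 1110\right) = \left(\frac{1}{-109 + \left(-217\right)^{2}} - 28800\right) \left(31732 - 1110\right) = \left(\frac{1}{-109 + 47089} - 28800\right) 30622 = \left(\frac{1}{46980} - 28800\right) 30622 = \left(- \frac{1353023999}{46980}\right) 30622 = - \frac{20716150448689}{23490}$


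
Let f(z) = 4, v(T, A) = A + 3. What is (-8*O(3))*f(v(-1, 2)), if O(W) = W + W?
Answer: -192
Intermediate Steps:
v(T, A) = 3 + A
O(W) = 2*W
(-8*O(3))*f(v(-1, 2)) = -16*3*4 = -8*6*4 = -48*4 = -192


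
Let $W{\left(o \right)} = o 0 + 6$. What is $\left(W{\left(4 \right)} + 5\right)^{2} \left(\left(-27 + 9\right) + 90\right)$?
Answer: $8712$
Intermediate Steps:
$W{\left(o \right)} = 6$ ($W{\left(o \right)} = 0 + 6 = 6$)
$\left(W{\left(4 \right)} + 5\right)^{2} \left(\left(-27 + 9\right) + 90\right) = \left(6 + 5\right)^{2} \left(\left(-27 + 9\right) + 90\right) = 11^{2} \left(-18 + 90\right) = 121 \cdot 72 = 8712$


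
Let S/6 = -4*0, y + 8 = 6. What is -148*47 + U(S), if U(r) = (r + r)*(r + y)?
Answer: -6956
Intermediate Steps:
y = -2 (y = -8 + 6 = -2)
S = 0 (S = 6*(-4*0) = 6*0 = 0)
U(r) = 2*r*(-2 + r) (U(r) = (r + r)*(r - 2) = (2*r)*(-2 + r) = 2*r*(-2 + r))
-148*47 + U(S) = -148*47 + 2*0*(-2 + 0) = -6956 + 2*0*(-2) = -6956 + 0 = -6956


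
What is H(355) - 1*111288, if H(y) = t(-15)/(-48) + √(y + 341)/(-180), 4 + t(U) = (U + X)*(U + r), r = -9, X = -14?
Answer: -1335629/12 - √174/90 ≈ -1.1130e+5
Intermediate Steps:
t(U) = -4 + (-14 + U)*(-9 + U) (t(U) = -4 + (U - 14)*(U - 9) = -4 + (-14 + U)*(-9 + U))
H(y) = -173/12 - √(341 + y)/180 (H(y) = (122 + (-15)² - 23*(-15))/(-48) + √(y + 341)/(-180) = (122 + 225 + 345)*(-1/48) + √(341 + y)*(-1/180) = 692*(-1/48) - √(341 + y)/180 = -173/12 - √(341 + y)/180)
H(355) - 1*111288 = (-173/12 - √(341 + 355)/180) - 1*111288 = (-173/12 - √174/90) - 111288 = -1335629/12 - √174/90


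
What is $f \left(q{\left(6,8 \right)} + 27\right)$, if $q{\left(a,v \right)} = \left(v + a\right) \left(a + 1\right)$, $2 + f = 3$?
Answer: $125$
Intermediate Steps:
$f = 1$ ($f = -2 + 3 = 1$)
$q{\left(a,v \right)} = \left(1 + a\right) \left(a + v\right)$ ($q{\left(a,v \right)} = \left(a + v\right) \left(1 + a\right) = \left(1 + a\right) \left(a + v\right)$)
$f \left(q{\left(6,8 \right)} + 27\right) = 1 \left(\left(6 + 8 + 6^{2} + 6 \cdot 8\right) + 27\right) = 1 \left(\left(6 + 8 + 36 + 48\right) + 27\right) = 1 \left(98 + 27\right) = 1 \cdot 125 = 125$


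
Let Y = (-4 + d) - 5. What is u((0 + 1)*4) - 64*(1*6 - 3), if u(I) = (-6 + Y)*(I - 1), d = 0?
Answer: -237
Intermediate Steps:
Y = -9 (Y = (-4 + 0) - 5 = -4 - 5 = -9)
u(I) = 15 - 15*I (u(I) = (-6 - 9)*(I - 1) = -15*(-1 + I) = 15 - 15*I)
u((0 + 1)*4) - 64*(1*6 - 3) = (15 - 15*(0 + 1)*4) - 64*(1*6 - 3) = (15 - 15*4) - 64*(6 - 3) = (15 - 15*4) - 64*3 = (15 - 60) - 192 = -45 - 192 = -237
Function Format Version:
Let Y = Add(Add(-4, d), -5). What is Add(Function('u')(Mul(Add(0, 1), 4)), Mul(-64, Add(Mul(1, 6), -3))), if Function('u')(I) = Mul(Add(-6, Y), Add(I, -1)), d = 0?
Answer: -237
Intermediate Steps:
Y = -9 (Y = Add(Add(-4, 0), -5) = Add(-4, -5) = -9)
Function('u')(I) = Add(15, Mul(-15, I)) (Function('u')(I) = Mul(Add(-6, -9), Add(I, -1)) = Mul(-15, Add(-1, I)) = Add(15, Mul(-15, I)))
Add(Function('u')(Mul(Add(0, 1), 4)), Mul(-64, Add(Mul(1, 6), -3))) = Add(Add(15, Mul(-15, Mul(Add(0, 1), 4))), Mul(-64, Add(Mul(1, 6), -3))) = Add(Add(15, Mul(-15, Mul(1, 4))), Mul(-64, Add(6, -3))) = Add(Add(15, Mul(-15, 4)), Mul(-64, 3)) = Add(Add(15, -60), -192) = Add(-45, -192) = -237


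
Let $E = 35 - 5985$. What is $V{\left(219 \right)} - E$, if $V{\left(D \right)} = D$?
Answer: $6169$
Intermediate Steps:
$E = -5950$ ($E = 35 - 5985 = -5950$)
$V{\left(219 \right)} - E = 219 - -5950 = 219 + 5950 = 6169$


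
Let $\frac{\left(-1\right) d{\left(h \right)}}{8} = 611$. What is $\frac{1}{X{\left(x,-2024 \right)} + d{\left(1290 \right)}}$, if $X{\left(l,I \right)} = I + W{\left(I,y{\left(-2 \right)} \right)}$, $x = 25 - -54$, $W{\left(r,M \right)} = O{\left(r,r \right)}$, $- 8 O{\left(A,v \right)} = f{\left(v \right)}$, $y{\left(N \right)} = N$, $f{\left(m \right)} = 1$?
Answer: $- \frac{8}{55297} \approx -0.00014467$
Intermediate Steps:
$d{\left(h \right)} = -4888$ ($d{\left(h \right)} = \left(-8\right) 611 = -4888$)
$O{\left(A,v \right)} = - \frac{1}{8}$ ($O{\left(A,v \right)} = \left(- \frac{1}{8}\right) 1 = - \frac{1}{8}$)
$W{\left(r,M \right)} = - \frac{1}{8}$
$x = 79$ ($x = 25 + 54 = 79$)
$X{\left(l,I \right)} = - \frac{1}{8} + I$ ($X{\left(l,I \right)} = I - \frac{1}{8} = - \frac{1}{8} + I$)
$\frac{1}{X{\left(x,-2024 \right)} + d{\left(1290 \right)}} = \frac{1}{\left(- \frac{1}{8} - 2024\right) - 4888} = \frac{1}{- \frac{16193}{8} - 4888} = \frac{1}{- \frac{55297}{8}} = - \frac{8}{55297}$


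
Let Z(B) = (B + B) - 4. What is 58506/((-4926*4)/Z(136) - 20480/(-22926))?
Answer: -22466918313/27890329 ≈ -805.54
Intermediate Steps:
Z(B) = -4 + 2*B (Z(B) = 2*B - 4 = -4 + 2*B)
58506/((-4926*4)/Z(136) - 20480/(-22926)) = 58506/((-4926*4)/(-4 + 2*136) - 20480/(-22926)) = 58506/(-19704/(-4 + 272) - 20480*(-1/22926)) = 58506/(-19704/268 + 10240/11463) = 58506/(-19704*1/268 + 10240/11463) = 58506/(-4926/67 + 10240/11463) = 58506/(-55780658/768021) = 58506*(-768021/55780658) = -22466918313/27890329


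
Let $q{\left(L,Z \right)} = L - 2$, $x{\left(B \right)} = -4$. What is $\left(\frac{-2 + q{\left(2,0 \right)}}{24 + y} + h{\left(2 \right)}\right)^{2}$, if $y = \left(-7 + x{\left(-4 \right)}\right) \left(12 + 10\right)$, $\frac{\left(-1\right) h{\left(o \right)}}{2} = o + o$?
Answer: $\frac{758641}{11881} \approx 63.853$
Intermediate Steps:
$q{\left(L,Z \right)} = -2 + L$
$h{\left(o \right)} = - 4 o$ ($h{\left(o \right)} = - 2 \left(o + o\right) = - 2 \cdot 2 o = - 4 o$)
$y = -242$ ($y = \left(-7 - 4\right) \left(12 + 10\right) = \left(-11\right) 22 = -242$)
$\left(\frac{-2 + q{\left(2,0 \right)}}{24 + y} + h{\left(2 \right)}\right)^{2} = \left(\frac{-2 + \left(-2 + 2\right)}{24 - 242} - 8\right)^{2} = \left(\frac{-2 + 0}{-218} - 8\right)^{2} = \left(\left(-2\right) \left(- \frac{1}{218}\right) - 8\right)^{2} = \left(\frac{1}{109} - 8\right)^{2} = \left(- \frac{871}{109}\right)^{2} = \frac{758641}{11881}$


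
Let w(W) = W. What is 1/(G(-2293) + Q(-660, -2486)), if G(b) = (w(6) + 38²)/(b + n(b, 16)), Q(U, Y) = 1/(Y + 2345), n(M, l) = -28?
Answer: -327261/206771 ≈ -1.5827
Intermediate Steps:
Q(U, Y) = 1/(2345 + Y)
G(b) = 1450/(-28 + b) (G(b) = (6 + 38²)/(b - 28) = (6 + 1444)/(-28 + b) = 1450/(-28 + b))
1/(G(-2293) + Q(-660, -2486)) = 1/(1450/(-28 - 2293) + 1/(2345 - 2486)) = 1/(1450/(-2321) + 1/(-141)) = 1/(1450*(-1/2321) - 1/141) = 1/(-1450/2321 - 1/141) = 1/(-206771/327261) = -327261/206771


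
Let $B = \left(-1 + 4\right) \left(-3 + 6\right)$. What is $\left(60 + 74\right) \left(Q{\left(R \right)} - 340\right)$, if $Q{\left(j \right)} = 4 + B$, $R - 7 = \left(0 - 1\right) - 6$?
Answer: $-43818$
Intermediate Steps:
$B = 9$ ($B = 3 \cdot 3 = 9$)
$R = 0$ ($R = 7 + \left(\left(0 - 1\right) - 6\right) = 7 - 7 = 0$)
$Q{\left(j \right)} = 13$ ($Q{\left(j \right)} = 4 + 9 = 13$)
$\left(60 + 74\right) \left(Q{\left(R \right)} - 340\right) = \left(60 + 74\right) \left(13 - 340\right) = 134 \left(-327\right) = -43818$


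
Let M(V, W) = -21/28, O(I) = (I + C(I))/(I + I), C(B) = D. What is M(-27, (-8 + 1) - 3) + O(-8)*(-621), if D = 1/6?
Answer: -9753/32 ≈ -304.78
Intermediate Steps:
D = ⅙ (D = 1*(⅙) = ⅙ ≈ 0.16667)
C(B) = ⅙
O(I) = (⅙ + I)/(2*I) (O(I) = (I + ⅙)/(I + I) = (⅙ + I)/((2*I)) = (⅙ + I)*(1/(2*I)) = (⅙ + I)/(2*I))
M(V, W) = -¾ (M(V, W) = -21*1/28 = -¾)
M(-27, (-8 + 1) - 3) + O(-8)*(-621) = -¾ + ((1/12)*(1 + 6*(-8))/(-8))*(-621) = -¾ + ((1/12)*(-⅛)*(1 - 48))*(-621) = -¾ + ((1/12)*(-⅛)*(-47))*(-621) = -¾ + (47/96)*(-621) = -¾ - 9729/32 = -9753/32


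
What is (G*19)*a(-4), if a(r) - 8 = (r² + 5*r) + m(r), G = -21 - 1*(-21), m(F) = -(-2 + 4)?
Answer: 0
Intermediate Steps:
m(F) = -2 (m(F) = -1*2 = -2)
G = 0 (G = -21 + 21 = 0)
a(r) = 6 + r² + 5*r (a(r) = 8 + ((r² + 5*r) - 2) = 8 + (-2 + r² + 5*r) = 6 + r² + 5*r)
(G*19)*a(-4) = (0*19)*(6 + (-4)² + 5*(-4)) = 0*(6 + 16 - 20) = 0*2 = 0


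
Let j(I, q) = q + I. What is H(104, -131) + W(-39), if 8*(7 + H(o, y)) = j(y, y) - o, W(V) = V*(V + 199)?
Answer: -25171/4 ≈ -6292.8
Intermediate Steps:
j(I, q) = I + q
W(V) = V*(199 + V)
H(o, y) = -7 - o/8 + y/4 (H(o, y) = -7 + ((y + y) - o)/8 = -7 + (2*y - o)/8 = -7 + (-o + 2*y)/8 = -7 + (-o/8 + y/4) = -7 - o/8 + y/4)
H(104, -131) + W(-39) = (-7 - ⅛*104 + (¼)*(-131)) - 39*(199 - 39) = (-7 - 13 - 131/4) - 39*160 = -211/4 - 6240 = -25171/4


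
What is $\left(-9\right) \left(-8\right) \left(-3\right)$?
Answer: $-216$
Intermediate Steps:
$\left(-9\right) \left(-8\right) \left(-3\right) = 72 \left(-3\right) = -216$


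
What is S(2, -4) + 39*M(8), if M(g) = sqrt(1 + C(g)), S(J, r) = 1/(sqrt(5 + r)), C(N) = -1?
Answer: 1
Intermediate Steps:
S(J, r) = 1/sqrt(5 + r)
M(g) = 0 (M(g) = sqrt(1 - 1) = sqrt(0) = 0)
S(2, -4) + 39*M(8) = 1/sqrt(5 - 4) + 39*0 = 1/sqrt(1) + 0 = 1 + 0 = 1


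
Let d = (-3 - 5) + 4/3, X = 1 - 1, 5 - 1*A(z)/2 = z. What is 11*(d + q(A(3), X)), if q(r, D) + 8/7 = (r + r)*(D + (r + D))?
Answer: 5588/21 ≈ 266.10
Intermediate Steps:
A(z) = 10 - 2*z
X = 0
q(r, D) = -8/7 + 2*r*(r + 2*D) (q(r, D) = -8/7 + (r + r)*(D + (r + D)) = -8/7 + (2*r)*(D + (D + r)) = -8/7 + (2*r)*(r + 2*D) = -8/7 + 2*r*(r + 2*D))
d = -20/3 (d = -8 + 4*(⅓) = -8 + 4/3 = -20/3 ≈ -6.6667)
11*(d + q(A(3), X)) = 11*(-20/3 + (-8/7 + 2*(10 - 2*3)² + 4*0*(10 - 2*3))) = 11*(-20/3 + (-8/7 + 2*(10 - 6)² + 4*0*(10 - 6))) = 11*(-20/3 + (-8/7 + 2*4² + 4*0*4)) = 11*(-20/3 + (-8/7 + 2*16 + 0)) = 11*(-20/3 + (-8/7 + 32 + 0)) = 11*(-20/3 + 216/7) = 11*(508/21) = 5588/21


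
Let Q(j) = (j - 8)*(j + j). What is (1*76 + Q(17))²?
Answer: 145924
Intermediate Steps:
Q(j) = 2*j*(-8 + j) (Q(j) = (-8 + j)*(2*j) = 2*j*(-8 + j))
(1*76 + Q(17))² = (1*76 + 2*17*(-8 + 17))² = (76 + 2*17*9)² = (76 + 306)² = 382² = 145924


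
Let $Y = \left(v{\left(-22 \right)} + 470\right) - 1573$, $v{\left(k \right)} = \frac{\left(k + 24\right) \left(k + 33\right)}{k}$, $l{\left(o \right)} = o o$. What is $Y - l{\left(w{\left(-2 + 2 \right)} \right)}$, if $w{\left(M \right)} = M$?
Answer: $-1104$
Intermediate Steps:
$l{\left(o \right)} = o^{2}$
$v{\left(k \right)} = \frac{\left(24 + k\right) \left(33 + k\right)}{k}$
$Y = -1104$ ($Y = \left(\left(57 - 22 + \frac{792}{-22}\right) + 470\right) - 1573 = \left(\left(57 - 22 + 792 \left(- \frac{1}{22}\right)\right) + 470\right) - 1573 = \left(\left(57 - 22 - 36\right) + 470\right) - 1573 = \left(-1 + 470\right) - 1573 = 469 - 1573 = -1104$)
$Y - l{\left(w{\left(-2 + 2 \right)} \right)} = -1104 - \left(-2 + 2\right)^{2} = -1104 - 0^{2} = -1104 - 0 = -1104 + 0 = -1104$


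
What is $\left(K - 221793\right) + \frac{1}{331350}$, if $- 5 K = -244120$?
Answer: $- \frac{57313278149}{331350} \approx -1.7297 \cdot 10^{5}$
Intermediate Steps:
$K = 48824$ ($K = \left(- \frac{1}{5}\right) \left(-244120\right) = 48824$)
$\left(K - 221793\right) + \frac{1}{331350} = \left(48824 - 221793\right) + \frac{1}{331350} = -172969 + \frac{1}{331350} = - \frac{57313278149}{331350}$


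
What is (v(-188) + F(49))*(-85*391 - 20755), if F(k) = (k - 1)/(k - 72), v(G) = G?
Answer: 236044280/23 ≈ 1.0263e+7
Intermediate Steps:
F(k) = (-1 + k)/(-72 + k)
(v(-188) + F(49))*(-85*391 - 20755) = (-188 + (-1 + 49)/(-72 + 49))*(-85*391 - 20755) = (-188 + 48/(-23))*(-33235 - 20755) = (-188 - 1/23*48)*(-53990) = (-188 - 48/23)*(-53990) = -4372/23*(-53990) = 236044280/23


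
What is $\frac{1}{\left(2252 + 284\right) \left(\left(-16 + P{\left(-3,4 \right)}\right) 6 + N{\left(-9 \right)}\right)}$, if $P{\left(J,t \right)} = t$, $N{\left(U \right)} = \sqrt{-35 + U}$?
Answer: $- \frac{9}{1657276} - \frac{i \sqrt{11}}{6629104} \approx -5.4306 \cdot 10^{-6} - 5.0031 \cdot 10^{-7} i$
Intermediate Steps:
$\frac{1}{\left(2252 + 284\right) \left(\left(-16 + P{\left(-3,4 \right)}\right) 6 + N{\left(-9 \right)}\right)} = \frac{1}{\left(2252 + 284\right) \left(\left(-16 + 4\right) 6 + \sqrt{-35 - 9}\right)} = \frac{1}{2536 \left(\left(-12\right) 6 + \sqrt{-44}\right)} = \frac{1}{2536 \left(-72 + 2 i \sqrt{11}\right)} = \frac{1}{-182592 + 5072 i \sqrt{11}}$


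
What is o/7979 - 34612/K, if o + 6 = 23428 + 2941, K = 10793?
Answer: 8366711/86117347 ≈ 0.097155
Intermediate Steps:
o = 26363 (o = -6 + (23428 + 2941) = -6 + 26369 = 26363)
o/7979 - 34612/K = 26363/7979 - 34612/10793 = 8366711/86117347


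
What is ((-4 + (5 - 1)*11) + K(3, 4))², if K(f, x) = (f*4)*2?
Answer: 4096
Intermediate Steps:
K(f, x) = 8*f (K(f, x) = (4*f)*2 = 8*f)
((-4 + (5 - 1)*11) + K(3, 4))² = ((-4 + (5 - 1)*11) + 8*3)² = ((-4 + 4*11) + 24)² = ((-4 + 44) + 24)² = (40 + 24)² = 64² = 4096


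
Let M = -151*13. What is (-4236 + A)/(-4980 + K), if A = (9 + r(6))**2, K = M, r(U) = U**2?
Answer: 2211/6943 ≈ 0.31845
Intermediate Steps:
M = -1963
K = -1963
A = 2025 (A = (9 + 6**2)**2 = (9 + 36)**2 = 45**2 = 2025)
(-4236 + A)/(-4980 + K) = (-4236 + 2025)/(-4980 - 1963) = -2211/(-6943) = -2211*(-1/6943) = 2211/6943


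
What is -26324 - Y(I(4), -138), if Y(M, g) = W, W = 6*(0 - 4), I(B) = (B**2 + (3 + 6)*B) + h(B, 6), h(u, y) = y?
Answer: -26300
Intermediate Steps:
I(B) = 6 + B**2 + 9*B (I(B) = (B**2 + (3 + 6)*B) + 6 = (B**2 + 9*B) + 6 = 6 + B**2 + 9*B)
W = -24 (W = 6*(-4) = -24)
Y(M, g) = -24
-26324 - Y(I(4), -138) = -26324 - 1*(-24) = -26324 + 24 = -26300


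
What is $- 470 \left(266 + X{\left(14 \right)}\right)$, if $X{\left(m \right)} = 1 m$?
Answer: $-131600$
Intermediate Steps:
$X{\left(m \right)} = m$
$- 470 \left(266 + X{\left(14 \right)}\right) = - 470 \left(266 + 14\right) = \left(-470\right) 280 = -131600$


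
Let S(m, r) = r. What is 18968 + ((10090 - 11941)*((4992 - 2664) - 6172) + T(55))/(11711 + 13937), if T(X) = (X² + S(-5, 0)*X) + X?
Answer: 123402397/6412 ≈ 19246.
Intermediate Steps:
T(X) = X + X² (T(X) = (X² + 0*X) + X = (X² + 0) + X = X² + X = X + X²)
18968 + ((10090 - 11941)*((4992 - 2664) - 6172) + T(55))/(11711 + 13937) = 18968 + ((10090 - 11941)*((4992 - 2664) - 6172) + 55*(1 + 55))/(11711 + 13937) = 18968 + (-1851*(2328 - 6172) + 55*56)/25648 = 18968 + (-1851*(-3844) + 3080)*(1/25648) = 18968 + (7115244 + 3080)*(1/25648) = 18968 + 7118324*(1/25648) = 18968 + 1779581/6412 = 123402397/6412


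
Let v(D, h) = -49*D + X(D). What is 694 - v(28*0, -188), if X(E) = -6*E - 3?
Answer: 697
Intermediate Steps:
X(E) = -3 - 6*E
v(D, h) = -3 - 55*D (v(D, h) = -49*D + (-3 - 6*D) = -3 - 55*D)
694 - v(28*0, -188) = 694 - (-3 - 1540*0) = 694 - (-3 - 55*0) = 694 - (-3 + 0) = 694 - 1*(-3) = 694 + 3 = 697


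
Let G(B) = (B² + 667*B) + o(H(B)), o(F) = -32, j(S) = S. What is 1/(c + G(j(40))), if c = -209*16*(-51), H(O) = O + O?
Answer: 1/198792 ≈ 5.0304e-6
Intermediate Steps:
H(O) = 2*O
c = 170544 (c = -3344*(-51) = 170544)
G(B) = -32 + B² + 667*B (G(B) = (B² + 667*B) - 32 = -32 + B² + 667*B)
1/(c + G(j(40))) = 1/(170544 + (-32 + 40² + 667*40)) = 1/(170544 + (-32 + 1600 + 26680)) = 1/(170544 + 28248) = 1/198792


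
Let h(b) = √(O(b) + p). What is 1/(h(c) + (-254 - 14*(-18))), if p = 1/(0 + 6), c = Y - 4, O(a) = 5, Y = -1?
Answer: 12/7 + √186/7 ≈ 3.6626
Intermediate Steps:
c = -5 (c = -1 - 4 = -5)
p = ⅙ (p = 1/6 = ⅙ ≈ 0.16667)
h(b) = √186/6 (h(b) = √(5 + ⅙) = √(31/6) = √186/6)
1/(h(c) + (-254 - 14*(-18))) = 1/(√186/6 + (-254 - 14*(-18))) = 1/(√186/6 + (-254 - 1*(-252))) = 1/(√186/6 + (-254 + 252)) = 1/(√186/6 - 2) = 1/(-2 + √186/6)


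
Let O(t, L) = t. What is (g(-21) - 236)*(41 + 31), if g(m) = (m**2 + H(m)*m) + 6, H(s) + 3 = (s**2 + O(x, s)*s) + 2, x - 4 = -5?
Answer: -681840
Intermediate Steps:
x = -1 (x = 4 - 5 = -1)
H(s) = -1 + s**2 - s (H(s) = -3 + ((s**2 - s) + 2) = -3 + (2 + s**2 - s) = -1 + s**2 - s)
g(m) = 6 + m**2 + m*(-1 + m**2 - m) (g(m) = (m**2 + (-1 + m**2 - m)*m) + 6 = (m**2 + m*(-1 + m**2 - m)) + 6 = 6 + m**2 + m*(-1 + m**2 - m))
(g(-21) - 236)*(41 + 31) = ((6 + (-21)**3 - 1*(-21)) - 236)*(41 + 31) = ((6 - 9261 + 21) - 236)*72 = (-9234 - 236)*72 = -9470*72 = -681840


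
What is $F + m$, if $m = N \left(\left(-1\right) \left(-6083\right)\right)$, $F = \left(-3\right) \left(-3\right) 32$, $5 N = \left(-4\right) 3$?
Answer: $- \frac{71556}{5} \approx -14311.0$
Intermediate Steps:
$N = - \frac{12}{5}$ ($N = \frac{\left(-4\right) 3}{5} = \frac{1}{5} \left(-12\right) = - \frac{12}{5} \approx -2.4$)
$F = 288$ ($F = 9 \cdot 32 = 288$)
$m = - \frac{72996}{5}$ ($m = - \frac{12 \left(\left(-1\right) \left(-6083\right)\right)}{5} = \left(- \frac{12}{5}\right) 6083 = - \frac{72996}{5} \approx -14599.0$)
$F + m = 288 - \frac{72996}{5} = - \frac{71556}{5}$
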